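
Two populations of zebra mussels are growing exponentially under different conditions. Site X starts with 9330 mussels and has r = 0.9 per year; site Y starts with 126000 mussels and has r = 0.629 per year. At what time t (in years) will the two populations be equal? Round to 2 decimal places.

9.61 years

Set 9330·e^(0.9t) = 126000·e^(0.629t).
e^((0.9 − 0.629)t) = 126000/9330 → e^(0.271·t) = 13.505.
0.271·t = ln(13.505) = 2.603, so t = 2.603/0.271 = 9.6053.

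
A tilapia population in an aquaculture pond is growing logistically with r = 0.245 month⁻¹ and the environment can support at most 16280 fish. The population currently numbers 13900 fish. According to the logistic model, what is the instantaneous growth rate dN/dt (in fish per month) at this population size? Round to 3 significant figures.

dN/dt = rN(1 − N/K) = 0.245 × 13900 × (1 − 13900/16280).
1 − 13900/16280 = 0.14619; dN/dt = 0.245 × 13900 × 0.14619 = 497.86.

498 fish per month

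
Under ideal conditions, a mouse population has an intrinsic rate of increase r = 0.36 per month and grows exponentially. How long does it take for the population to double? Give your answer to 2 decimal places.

1.93 months

Doubling time t_d = ln(2)/r = 0.6931/0.36 = 1.9254.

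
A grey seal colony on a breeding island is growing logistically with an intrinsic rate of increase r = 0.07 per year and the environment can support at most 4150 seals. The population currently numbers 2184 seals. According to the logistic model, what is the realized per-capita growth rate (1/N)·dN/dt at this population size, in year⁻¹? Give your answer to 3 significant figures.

0.0332 per year

(1/N)·dN/dt = r(1 − N/K) = 0.07 × (1 − 2184/4150).
= 0.07 × 0.47373 = 0.033161.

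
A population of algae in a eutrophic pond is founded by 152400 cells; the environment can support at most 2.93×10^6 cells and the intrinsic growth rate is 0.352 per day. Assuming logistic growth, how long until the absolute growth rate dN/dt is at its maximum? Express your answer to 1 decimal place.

8.2 days

Logistic growth is fastest at N = K/2 = 1.465×10^6.
A = (K − N₀)/N₀ = 18.226. Set K/(1 + A·e^(−rt)) = K/2 → A·e^(−rt) = 1.
e^(−0.352t) = 1/18.226 = 0.0548675, so t = ln(18.226)/0.352 = 2.9028/0.352 = 8.2467.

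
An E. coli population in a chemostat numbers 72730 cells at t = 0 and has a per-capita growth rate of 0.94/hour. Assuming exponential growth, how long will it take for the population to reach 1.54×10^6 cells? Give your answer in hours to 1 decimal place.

3.2 hours

Set N₀·e^(rt) = 1.54×10^6: e^(0.94·t) = 1.54×10^6/72730 = 21.174.
0.94·t = ln(21.174) = 3.0528, so t = 3.0528/0.94 = 3.2476.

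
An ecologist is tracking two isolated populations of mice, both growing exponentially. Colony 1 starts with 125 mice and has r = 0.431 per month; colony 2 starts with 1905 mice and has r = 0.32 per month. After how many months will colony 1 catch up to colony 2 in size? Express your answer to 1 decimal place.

24.5 months

Set 125·e^(0.431t) = 1905·e^(0.32t).
e^((0.431 − 0.32)t) = 1905/125 → e^(0.111·t) = 15.24.
0.111·t = ln(15.24) = 2.7239, so t = 2.7239/0.111 = 24.54.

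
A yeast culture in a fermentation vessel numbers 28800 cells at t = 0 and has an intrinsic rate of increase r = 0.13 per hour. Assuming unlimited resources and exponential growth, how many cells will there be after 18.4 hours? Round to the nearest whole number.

314938 cells

N(t) = N₀·e^(rt) = 28800 × e^(0.13×18.4) = 28800 × e^2.392.
e^2.392 ≈ 10.935, so N ≈ 28800 × 10.935 = 314938.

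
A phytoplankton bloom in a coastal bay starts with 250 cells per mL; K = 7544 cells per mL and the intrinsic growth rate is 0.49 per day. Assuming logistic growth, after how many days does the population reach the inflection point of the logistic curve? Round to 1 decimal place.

6.9 days

Logistic growth is fastest at N = K/2 = 3772.
A = (K − N₀)/N₀ = 29.176. Set K/(1 + A·e^(−rt)) = K/2 → A·e^(−rt) = 1.
e^(−0.49t) = 1/29.176 = 0.0342747, so t = ln(29.176)/0.49 = 3.3733/0.49 = 6.8844.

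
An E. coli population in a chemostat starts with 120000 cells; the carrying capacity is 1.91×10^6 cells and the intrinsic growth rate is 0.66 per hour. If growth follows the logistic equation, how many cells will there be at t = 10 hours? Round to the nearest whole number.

A = (K − N₀)/N₀ = (1.91×10^6 − 120000)/120000 = 14.917.
N(t) = K/(1 + A·e^(−rt)) = 1.91×10^6/(1 + 14.917×e^(−0.66×10)).
e^(−6.6) = 0.0013604; denominator = 1 + 14.917×0.0013604 = 1.0203.
N = 1.91×10^6/1.0203 = 1.872013×10^6.

1872013 cells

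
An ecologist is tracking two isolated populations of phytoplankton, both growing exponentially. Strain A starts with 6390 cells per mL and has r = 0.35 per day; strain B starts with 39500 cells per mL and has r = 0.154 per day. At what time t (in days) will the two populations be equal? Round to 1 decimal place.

9.3 days

Set 6390·e^(0.35t) = 39500·e^(0.154t).
e^((0.35 − 0.154)t) = 39500/6390 → e^(0.196·t) = 6.1815.
0.196·t = ln(6.1815) = 1.8216, so t = 1.8216/0.196 = 9.2937.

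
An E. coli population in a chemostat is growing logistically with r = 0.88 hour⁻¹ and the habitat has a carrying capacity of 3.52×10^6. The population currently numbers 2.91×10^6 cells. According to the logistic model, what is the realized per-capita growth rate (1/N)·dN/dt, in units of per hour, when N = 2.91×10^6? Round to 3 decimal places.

0.153 per hour

(1/N)·dN/dt = r(1 − N/K) = 0.88 × (1 − 2.91×10^6/3.52×10^6).
= 0.88 × 0.1733 = 0.1525.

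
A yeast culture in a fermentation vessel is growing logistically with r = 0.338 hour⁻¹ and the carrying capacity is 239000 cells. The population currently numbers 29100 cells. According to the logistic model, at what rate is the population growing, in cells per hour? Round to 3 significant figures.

8640 cells per hour

dN/dt = rN(1 − N/K) = 0.338 × 29100 × (1 − 29100/239000).
1 − 29100/239000 = 0.87824; dN/dt = 0.338 × 29100 × 0.87824 = 8638.2.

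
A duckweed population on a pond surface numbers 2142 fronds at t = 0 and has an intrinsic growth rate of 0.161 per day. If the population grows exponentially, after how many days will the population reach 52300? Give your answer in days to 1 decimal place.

19.8 days

Set N₀·e^(rt) = 52300: e^(0.161·t) = 52300/2142 = 24.416.
0.161·t = ln(24.416) = 3.1953, so t = 3.1953/0.161 = 19.846.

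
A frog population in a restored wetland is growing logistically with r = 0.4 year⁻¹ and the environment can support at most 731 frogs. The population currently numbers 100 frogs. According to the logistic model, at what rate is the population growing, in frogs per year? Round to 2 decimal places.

34.53 frogs per year

dN/dt = rN(1 − N/K) = 0.4 × 100 × (1 − 100/731).
1 − 100/731 = 0.8632; dN/dt = 0.4 × 100 × 0.8632 = 34.528.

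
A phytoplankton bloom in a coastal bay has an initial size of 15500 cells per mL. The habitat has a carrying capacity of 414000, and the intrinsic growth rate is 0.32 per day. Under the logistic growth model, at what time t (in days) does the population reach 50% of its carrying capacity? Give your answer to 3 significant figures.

10.1 days

A = (K − N₀)/N₀ = (414000 − 15500)/15500 = 25.71.
Solve 414000/(1 + 25.71·e^(−0.32t)) = 207000: 1 + 25.71·e^(−0.32t) = 2, so e^(−0.32t) = 0.0388959.
−0.32·t = ln(0.0388959) = -3.2469, so t = 3.2469/0.32 = 10.146.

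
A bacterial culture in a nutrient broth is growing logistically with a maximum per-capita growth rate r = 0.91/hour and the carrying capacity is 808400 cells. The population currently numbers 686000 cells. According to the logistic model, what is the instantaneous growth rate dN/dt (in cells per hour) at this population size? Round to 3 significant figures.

dN/dt = rN(1 − N/K) = 0.91 × 686000 × (1 − 686000/808400).
1 − 686000/808400 = 0.15141; dN/dt = 0.91 × 686000 × 0.15141 = 94519.

94500 cells per hour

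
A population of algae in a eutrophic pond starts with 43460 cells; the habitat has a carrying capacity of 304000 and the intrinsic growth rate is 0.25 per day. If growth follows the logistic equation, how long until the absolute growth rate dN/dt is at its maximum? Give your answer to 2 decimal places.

Logistic growth is fastest at N = K/2 = 152000.
A = (K − N₀)/N₀ = 5.9949. Set K/(1 + A·e^(−rt)) = K/2 → A·e^(−rt) = 1.
e^(−0.25t) = 1/5.9949 = 0.166807, so t = ln(5.9949)/0.25 = 1.7909/0.25 = 7.1637.

7.16 days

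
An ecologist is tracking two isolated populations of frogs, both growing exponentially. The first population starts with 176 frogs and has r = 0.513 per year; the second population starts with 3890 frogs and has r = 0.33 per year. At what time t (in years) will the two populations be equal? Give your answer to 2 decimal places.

16.92 years

Set 176·e^(0.513t) = 3890·e^(0.33t).
e^((0.513 − 0.33)t) = 3890/176 → e^(0.183·t) = 22.102.
0.183·t = ln(22.102) = 3.0957, so t = 3.0957/0.183 = 16.916.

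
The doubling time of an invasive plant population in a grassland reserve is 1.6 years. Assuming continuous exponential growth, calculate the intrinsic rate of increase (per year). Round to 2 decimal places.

0.43 per year

r = ln(2)/t_d = 0.6931/1.6 = 0.43322.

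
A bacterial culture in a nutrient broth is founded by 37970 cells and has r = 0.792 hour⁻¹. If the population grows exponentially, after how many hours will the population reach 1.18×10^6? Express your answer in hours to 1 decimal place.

4.3 hours

Set N₀·e^(rt) = 1.18×10^6: e^(0.792·t) = 1.18×10^6/37970 = 31.077.
0.792·t = ln(31.077) = 3.4365, so t = 3.4365/0.792 = 4.339.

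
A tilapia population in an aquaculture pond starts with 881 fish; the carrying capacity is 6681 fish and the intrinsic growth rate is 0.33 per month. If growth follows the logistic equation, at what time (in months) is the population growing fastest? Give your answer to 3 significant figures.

Logistic growth is fastest at N = K/2 = 3340.5.
A = (K − N₀)/N₀ = 6.5834. Set K/(1 + A·e^(−rt)) = K/2 → A·e^(−rt) = 1.
e^(−0.33t) = 1/6.5834 = 0.151897, so t = ln(6.5834)/0.33 = 1.8846/0.33 = 5.7108.

5.71 months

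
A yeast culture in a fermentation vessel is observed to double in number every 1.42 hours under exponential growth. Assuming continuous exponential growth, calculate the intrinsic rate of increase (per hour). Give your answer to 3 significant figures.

0.488 per hour

r = ln(2)/t_d = 0.6931/1.42 = 0.48813.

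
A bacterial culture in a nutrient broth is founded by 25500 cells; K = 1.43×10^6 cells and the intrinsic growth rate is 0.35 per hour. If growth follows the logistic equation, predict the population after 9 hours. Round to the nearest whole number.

A = (K − N₀)/N₀ = (1.43×10^6 − 25500)/25500 = 55.078.
N(t) = K/(1 + A·e^(−rt)) = 1.43×10^6/(1 + 55.078×e^(−0.35×9)).
e^(−3.15) = 0.042852; denominator = 1 + 55.078×0.042852 = 3.3602.
N = 1.43×10^6/3.3602 = 425566.

425566 cells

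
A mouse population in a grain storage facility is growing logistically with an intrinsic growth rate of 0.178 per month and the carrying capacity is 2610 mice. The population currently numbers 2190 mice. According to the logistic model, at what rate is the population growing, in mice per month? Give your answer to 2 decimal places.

62.73 mice per month

dN/dt = rN(1 − N/K) = 0.178 × 2190 × (1 − 2190/2610).
1 − 2190/2610 = 0.16092; dN/dt = 0.178 × 2190 × 0.16092 = 62.73.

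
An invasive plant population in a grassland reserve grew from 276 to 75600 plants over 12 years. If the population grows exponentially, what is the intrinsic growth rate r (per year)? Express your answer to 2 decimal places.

0.47 per year

From N(t) = N₀·e^(rt): e^(r·12) = 75600/276 = 273.91.
r·12 = ln(273.91) = 5.6128, so r = 5.6128/12 = 0.46773.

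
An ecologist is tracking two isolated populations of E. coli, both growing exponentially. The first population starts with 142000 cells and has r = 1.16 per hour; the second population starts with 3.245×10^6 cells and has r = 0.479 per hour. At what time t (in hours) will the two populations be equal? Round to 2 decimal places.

4.59 hours

Set 142000·e^(1.16t) = 3.245×10^6·e^(0.479t).
e^((1.16 − 0.479)t) = 3.245×10^6/142000 → e^(0.681·t) = 22.852.
0.681·t = ln(22.852) = 3.129, so t = 3.129/0.681 = 4.5948.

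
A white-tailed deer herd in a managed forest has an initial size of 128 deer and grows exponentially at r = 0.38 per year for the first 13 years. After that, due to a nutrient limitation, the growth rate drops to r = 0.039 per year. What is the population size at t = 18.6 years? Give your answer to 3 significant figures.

22300 deer

Phase 1: N(13) = 128·e^(0.38×13) = 128·e^4.94 = 17890.6.
Phase 2 runs for 18.6 − 13 = 5.6 years at r = 0.039.
N(18.6) = 17890.6·e^(0.039×5.6) = 17890.6·e^0.2184 = 22257.4.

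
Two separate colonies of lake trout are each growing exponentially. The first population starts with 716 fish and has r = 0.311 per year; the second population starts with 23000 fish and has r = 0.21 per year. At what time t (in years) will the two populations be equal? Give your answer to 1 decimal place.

34.4 years

Set 716·e^(0.311t) = 23000·e^(0.21t).
e^((0.311 − 0.21)t) = 23000/716 → e^(0.101·t) = 32.123.
0.101·t = ln(32.123) = 3.4696, so t = 3.4696/0.101 = 34.352.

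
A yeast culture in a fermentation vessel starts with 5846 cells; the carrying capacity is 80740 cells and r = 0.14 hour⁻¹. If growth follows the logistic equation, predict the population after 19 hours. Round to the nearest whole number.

42582 cells

A = (K − N₀)/N₀ = (80740 − 5846)/5846 = 12.811.
N(t) = K/(1 + A·e^(−rt)) = 80740/(1 + 12.811×e^(−0.14×19)).
e^(−2.66) = 0.069948; denominator = 1 + 12.811×0.069948 = 1.8961.
N = 80740/1.8961 = 42581.8.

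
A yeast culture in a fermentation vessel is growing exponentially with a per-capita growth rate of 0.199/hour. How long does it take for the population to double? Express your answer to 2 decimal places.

Doubling time t_d = ln(2)/r = 0.6931/0.199 = 3.4832.

3.48 hours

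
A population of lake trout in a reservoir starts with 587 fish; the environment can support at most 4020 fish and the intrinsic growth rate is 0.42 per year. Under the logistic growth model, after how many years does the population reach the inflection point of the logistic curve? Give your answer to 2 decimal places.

Logistic growth is fastest at N = K/2 = 2010.
A = (K − N₀)/N₀ = 5.8484. Set K/(1 + A·e^(−rt)) = K/2 → A·e^(−rt) = 1.
e^(−0.42t) = 1/5.8484 = 0.170987, so t = ln(5.8484)/0.42 = 1.7662/0.42 = 4.2052.

4.21 years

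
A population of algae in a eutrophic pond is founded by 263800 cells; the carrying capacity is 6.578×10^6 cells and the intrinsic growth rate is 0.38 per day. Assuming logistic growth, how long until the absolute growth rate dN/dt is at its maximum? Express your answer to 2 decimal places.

Logistic growth is fastest at N = K/2 = 3.289×10^6.
A = (K − N₀)/N₀ = 23.936. Set K/(1 + A·e^(−rt)) = K/2 → A·e^(−rt) = 1.
e^(−0.38t) = 1/23.936 = 0.0417788, so t = ln(23.936)/0.38 = 3.1754/0.38 = 8.3562.

8.36 days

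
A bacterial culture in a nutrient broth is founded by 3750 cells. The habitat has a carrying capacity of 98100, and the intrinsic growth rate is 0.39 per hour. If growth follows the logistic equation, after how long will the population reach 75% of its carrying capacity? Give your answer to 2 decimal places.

A = (K − N₀)/N₀ = (98100 − 3750)/3750 = 25.16.
Solve 98100/(1 + 25.16·e^(−0.39t)) = 73575: 1 + 25.16·e^(−0.39t) = 1.3333, so e^(−0.39t) = 0.0132485.
−0.39·t = ln(0.0132485) = -4.3239, so t = 4.3239/0.39 = 11.087.

11.09 hours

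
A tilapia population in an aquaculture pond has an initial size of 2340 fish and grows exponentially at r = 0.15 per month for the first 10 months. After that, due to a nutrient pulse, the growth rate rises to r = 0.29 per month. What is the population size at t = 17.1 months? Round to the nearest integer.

82200 fish

Phase 1: N(10) = 2340·e^(0.15×10) = 2340·e^1.5 = 10487.2.
Phase 2 runs for 17.1 − 10 = 7.1 months at r = 0.29.
N(17.1) = 10487.2·e^(0.29×7.1) = 10487.2·e^2.059 = 82199.6.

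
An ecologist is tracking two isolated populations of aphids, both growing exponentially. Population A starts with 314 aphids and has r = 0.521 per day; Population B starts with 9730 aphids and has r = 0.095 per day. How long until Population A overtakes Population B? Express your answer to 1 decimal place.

Set 314·e^(0.521t) = 9730·e^(0.095t).
e^((0.521 − 0.095)t) = 9730/314 → e^(0.426·t) = 30.987.
0.426·t = ln(30.987) = 3.4336, so t = 3.4336/0.426 = 8.06.

8.1 days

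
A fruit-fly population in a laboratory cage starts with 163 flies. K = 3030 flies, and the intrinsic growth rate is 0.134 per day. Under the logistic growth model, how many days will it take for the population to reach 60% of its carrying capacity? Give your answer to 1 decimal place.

A = (K − N₀)/N₀ = (3030 − 163)/163 = 17.589.
Solve 3030/(1 + 17.589·e^(−0.134t)) = 1818: 1 + 17.589·e^(−0.134t) = 1.6667, so e^(−0.134t) = 0.0379026.
−0.134·t = ln(0.0379026) = -3.2727, so t = 3.2727/0.134 = 24.423.

24.4 days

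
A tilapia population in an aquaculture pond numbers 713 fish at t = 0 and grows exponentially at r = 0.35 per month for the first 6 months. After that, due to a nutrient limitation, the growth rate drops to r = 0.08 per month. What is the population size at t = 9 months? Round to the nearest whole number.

Phase 1: N(6) = 713·e^(0.35×6) = 713·e^2.1 = 5822.48.
Phase 2 runs for 9 − 6 = 3 months at r = 0.08.
N(9) = 5822.48·e^(0.08×3) = 5822.48·e^0.24 = 7401.82.

7402 fish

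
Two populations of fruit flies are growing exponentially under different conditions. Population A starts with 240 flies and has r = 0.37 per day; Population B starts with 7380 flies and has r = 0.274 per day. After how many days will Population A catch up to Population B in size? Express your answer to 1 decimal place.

35.7 days

Set 240·e^(0.37t) = 7380·e^(0.274t).
e^((0.37 − 0.274)t) = 7380/240 → e^(0.096·t) = 30.75.
0.096·t = ln(30.75) = 3.4259, so t = 3.4259/0.096 = 35.686.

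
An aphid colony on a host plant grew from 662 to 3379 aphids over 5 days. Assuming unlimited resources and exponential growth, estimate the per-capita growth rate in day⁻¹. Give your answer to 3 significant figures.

0.326 per day

From N(t) = N₀·e^(rt): e^(r·5) = 3379/662 = 5.1042.
r·5 = ln(5.1042) = 1.6301, so r = 1.6301/5 = 0.32601.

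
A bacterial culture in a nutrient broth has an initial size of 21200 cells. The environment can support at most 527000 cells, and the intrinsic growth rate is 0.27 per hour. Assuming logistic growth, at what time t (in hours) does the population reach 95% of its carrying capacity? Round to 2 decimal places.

A = (K − N₀)/N₀ = (527000 − 21200)/21200 = 23.858.
Solve 527000/(1 + 23.858·e^(−0.27t)) = 500650: 1 + 23.858·e^(−0.27t) = 1.0526, so e^(−0.27t) = 0.00220599.
−0.27·t = ln(0.00220599) = -6.1166, so t = 6.1166/0.27 = 22.654.

22.65 hours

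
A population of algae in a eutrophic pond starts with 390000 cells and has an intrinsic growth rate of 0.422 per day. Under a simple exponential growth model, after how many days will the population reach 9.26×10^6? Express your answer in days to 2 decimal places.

Set N₀·e^(rt) = 9.26×10^6: e^(0.422·t) = 9.26×10^6/390000 = 23.744.
0.422·t = ln(23.744) = 3.1673, so t = 3.1673/0.422 = 7.5055.

7.51 days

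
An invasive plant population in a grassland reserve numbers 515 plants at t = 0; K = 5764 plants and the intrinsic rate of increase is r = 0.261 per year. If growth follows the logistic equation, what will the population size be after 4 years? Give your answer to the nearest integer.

A = (K − N₀)/N₀ = (5764 − 515)/515 = 10.192.
N(t) = K/(1 + A·e^(−rt)) = 5764/(1 + 10.192×e^(−0.261×4)).
e^(−1.044) = 0.35204; denominator = 1 + 10.192×0.35204 = 4.5881.
N = 5764/4.5881 = 1256.29.

1256 plants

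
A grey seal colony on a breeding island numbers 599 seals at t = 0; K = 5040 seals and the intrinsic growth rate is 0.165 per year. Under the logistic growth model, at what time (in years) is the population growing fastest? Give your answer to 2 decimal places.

12.14 years

Logistic growth is fastest at N = K/2 = 2520.
A = (K − N₀)/N₀ = 7.414. Set K/(1 + A·e^(−rt)) = K/2 → A·e^(−rt) = 1.
e^(−0.165t) = 1/7.414 = 0.13488, so t = ln(7.414)/0.165 = 2.0034/0.165 = 12.142.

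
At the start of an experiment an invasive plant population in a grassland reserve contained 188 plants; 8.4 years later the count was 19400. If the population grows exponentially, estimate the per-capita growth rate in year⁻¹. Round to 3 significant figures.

From N(t) = N₀·e^(rt): e^(r·8.4) = 19400/188 = 103.19.
r·8.4 = ln(103.19) = 4.6366, so r = 4.6366/8.4 = 0.55197.

0.552 per year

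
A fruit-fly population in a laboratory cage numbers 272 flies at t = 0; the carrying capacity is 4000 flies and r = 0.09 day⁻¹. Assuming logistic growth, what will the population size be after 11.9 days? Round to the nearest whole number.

702 flies

A = (K − N₀)/N₀ = (4000 − 272)/272 = 13.706.
N(t) = K/(1 + A·e^(−rt)) = 4000/(1 + 13.706×e^(−0.09×11.9)).
e^(−1.071) = 0.34267; denominator = 1 + 13.706×0.34267 = 5.6965.
N = 4000/5.6965 = 702.181.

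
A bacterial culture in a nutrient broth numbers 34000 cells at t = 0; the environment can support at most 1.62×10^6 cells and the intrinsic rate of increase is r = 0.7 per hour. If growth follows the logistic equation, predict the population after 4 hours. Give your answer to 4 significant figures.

A = (K − N₀)/N₀ = (1.62×10^6 − 34000)/34000 = 46.647.
N(t) = K/(1 + A·e^(−rt)) = 1.62×10^6/(1 + 46.647×e^(−0.7×4)).
e^(−2.8) = 0.06081; denominator = 1 + 46.647×0.06081 = 3.8366.
N = 1.62×10^6/3.8366 = 422248.

422200 cells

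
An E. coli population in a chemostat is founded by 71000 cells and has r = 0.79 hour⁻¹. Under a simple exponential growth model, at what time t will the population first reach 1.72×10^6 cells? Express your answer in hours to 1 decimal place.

4.0 hours

Set N₀·e^(rt) = 1.72×10^6: e^(0.79·t) = 1.72×10^6/71000 = 24.225.
0.79·t = ln(24.225) = 3.1874, so t = 3.1874/0.79 = 4.0347.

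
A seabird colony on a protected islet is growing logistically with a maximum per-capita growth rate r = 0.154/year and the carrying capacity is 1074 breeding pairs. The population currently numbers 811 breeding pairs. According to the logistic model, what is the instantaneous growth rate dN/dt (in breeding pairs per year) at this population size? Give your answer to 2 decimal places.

dN/dt = rN(1 − N/K) = 0.154 × 811 × (1 − 811/1074).
1 − 811/1074 = 0.24488; dN/dt = 0.154 × 811 × 0.24488 = 30.584.

30.58 breeding pairs per year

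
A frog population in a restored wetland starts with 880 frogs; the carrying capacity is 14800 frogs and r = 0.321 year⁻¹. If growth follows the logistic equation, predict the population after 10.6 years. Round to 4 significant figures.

9695 frogs

A = (K − N₀)/N₀ = (14800 − 880)/880 = 15.818.
N(t) = K/(1 + A·e^(−rt)) = 14800/(1 + 15.818×e^(−0.321×10.6)).
e^(−3.403) = 0.033287; denominator = 1 + 15.818×0.033287 = 1.5265.
N = 14800/1.5265 = 9695.17.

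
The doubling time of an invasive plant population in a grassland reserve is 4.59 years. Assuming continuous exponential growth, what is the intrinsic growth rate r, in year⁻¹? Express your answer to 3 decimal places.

r = ln(2)/t_d = 0.6931/4.59 = 0.15101.

0.151 per year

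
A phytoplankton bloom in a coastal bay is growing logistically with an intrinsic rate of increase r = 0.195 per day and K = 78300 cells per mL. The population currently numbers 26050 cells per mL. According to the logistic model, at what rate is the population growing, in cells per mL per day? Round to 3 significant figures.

3390 cells per mL per day

dN/dt = rN(1 − N/K) = 0.195 × 26050 × (1 − 26050/78300).
1 − 26050/78300 = 0.66731; dN/dt = 0.195 × 26050 × 0.66731 = 3389.7.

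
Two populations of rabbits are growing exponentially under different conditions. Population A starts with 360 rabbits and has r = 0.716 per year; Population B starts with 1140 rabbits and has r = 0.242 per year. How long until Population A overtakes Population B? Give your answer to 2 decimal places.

2.43 years

Set 360·e^(0.716t) = 1140·e^(0.242t).
e^((0.716 − 0.242)t) = 1140/360 → e^(0.474·t) = 3.1667.
0.474·t = ln(3.1667) = 1.1527, so t = 1.1527/0.474 = 2.4318.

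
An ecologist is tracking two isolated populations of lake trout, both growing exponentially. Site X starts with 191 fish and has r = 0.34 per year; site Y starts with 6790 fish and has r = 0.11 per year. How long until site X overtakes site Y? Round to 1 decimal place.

15.5 years

Set 191·e^(0.34t) = 6790·e^(0.11t).
e^((0.34 − 0.11)t) = 6790/191 → e^(0.23·t) = 35.55.
0.23·t = ln(35.55) = 3.5709, so t = 3.5709/0.23 = 15.526.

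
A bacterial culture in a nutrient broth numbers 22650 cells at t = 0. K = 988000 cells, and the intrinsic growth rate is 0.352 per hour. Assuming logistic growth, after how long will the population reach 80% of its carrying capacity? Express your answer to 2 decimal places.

A = (K − N₀)/N₀ = (988000 − 22650)/22650 = 42.62.
Solve 988000/(1 + 42.62·e^(−0.352t)) = 790400: 1 + 42.62·e^(−0.352t) = 1.25, so e^(−0.352t) = 0.00586575.
−0.352·t = ln(0.00586575) = -5.1386, so t = 5.1386/0.352 = 14.598.

14.60 hours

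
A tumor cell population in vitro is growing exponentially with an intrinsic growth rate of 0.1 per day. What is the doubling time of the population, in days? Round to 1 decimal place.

Doubling time t_d = ln(2)/r = 0.6931/0.1 = 6.9315.

6.9 days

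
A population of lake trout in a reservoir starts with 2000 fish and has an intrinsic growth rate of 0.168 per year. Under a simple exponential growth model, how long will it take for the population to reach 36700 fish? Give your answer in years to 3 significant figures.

Set N₀·e^(rt) = 36700: e^(0.168·t) = 36700/2000 = 18.35.
0.168·t = ln(18.35) = 2.9096, so t = 2.9096/0.168 = 17.319.

17.3 years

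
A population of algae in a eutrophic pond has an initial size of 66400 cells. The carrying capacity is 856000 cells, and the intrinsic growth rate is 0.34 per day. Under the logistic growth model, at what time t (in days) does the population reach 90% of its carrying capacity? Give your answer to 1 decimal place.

A = (K − N₀)/N₀ = (856000 − 66400)/66400 = 11.892.
Solve 856000/(1 + 11.892·e^(−0.34t)) = 770400: 1 + 11.892·e^(−0.34t) = 1.1111, so e^(−0.34t) = 0.00934369.
−0.34·t = ln(0.00934369) = -4.6731, so t = 4.6731/0.34 = 13.744.

13.7 days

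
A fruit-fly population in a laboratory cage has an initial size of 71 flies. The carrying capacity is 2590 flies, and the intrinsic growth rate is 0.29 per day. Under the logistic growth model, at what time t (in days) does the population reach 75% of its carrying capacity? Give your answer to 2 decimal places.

A = (K − N₀)/N₀ = (2590 − 71)/71 = 35.479.
Solve 2590/(1 + 35.479·e^(−0.29t)) = 1942.5: 1 + 35.479·e^(−0.29t) = 1.3333, so e^(−0.29t) = 0.00939526.
−0.29·t = ln(0.00939526) = -4.6675, so t = 4.6675/0.29 = 16.095.

16.09 days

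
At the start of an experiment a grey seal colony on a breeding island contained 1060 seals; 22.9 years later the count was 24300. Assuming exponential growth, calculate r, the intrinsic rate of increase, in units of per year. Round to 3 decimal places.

From N(t) = N₀·e^(rt): e^(r·22.9) = 24300/1060 = 22.925.
r·22.9 = ln(22.925) = 3.1322, so r = 3.1322/22.9 = 0.13678.

0.137 per year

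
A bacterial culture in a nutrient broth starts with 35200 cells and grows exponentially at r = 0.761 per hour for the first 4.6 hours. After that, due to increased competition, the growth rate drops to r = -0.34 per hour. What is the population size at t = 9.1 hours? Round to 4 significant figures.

Phase 1: N(4.6) = 35200·e^(0.761×4.6) = 35200·e^3.501 = 1.166364×10^6.
Phase 2 runs for 9.1 − 4.6 = 4.5 hours at r = -0.34.
N(9.1) = 1.166364×10^6·e^(-0.34×4.5) = 1.166364×10^6·e^-1.53 = 252559.

252600 cells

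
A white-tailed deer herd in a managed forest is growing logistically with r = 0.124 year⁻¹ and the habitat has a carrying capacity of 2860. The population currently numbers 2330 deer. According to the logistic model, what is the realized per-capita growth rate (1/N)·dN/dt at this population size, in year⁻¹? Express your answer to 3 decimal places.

(1/N)·dN/dt = r(1 − N/K) = 0.124 × (1 − 2330/2860).
= 0.124 × 0.18531 = 0.022979.

0.023 per year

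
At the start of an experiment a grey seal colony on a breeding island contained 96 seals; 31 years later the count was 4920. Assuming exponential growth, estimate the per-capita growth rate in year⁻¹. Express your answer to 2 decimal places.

From N(t) = N₀·e^(rt): e^(r·31) = 4920/96 = 51.25.
r·31 = ln(51.25) = 3.9367, so r = 3.9367/31 = 0.12699.

0.13 per year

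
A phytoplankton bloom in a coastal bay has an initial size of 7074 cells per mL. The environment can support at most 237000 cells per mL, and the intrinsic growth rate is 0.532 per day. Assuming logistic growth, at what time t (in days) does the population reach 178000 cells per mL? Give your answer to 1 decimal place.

A = (K − N₀)/N₀ = (237000 − 7074)/7074 = 32.503.
Solve 237000/(1 + 32.503·e^(−0.532t)) = 178000: 1 + 32.503·e^(−0.532t) = 1.3315, so e^(−0.532t) = 0.0101979.
−0.532·t = ln(0.0101979) = -4.5856, so t = 4.5856/0.532 = 8.6195.

8.6 days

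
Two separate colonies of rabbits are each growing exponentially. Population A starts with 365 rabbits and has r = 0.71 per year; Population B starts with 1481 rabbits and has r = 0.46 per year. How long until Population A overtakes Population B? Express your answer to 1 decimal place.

5.6 years

Set 365·e^(0.71t) = 1481·e^(0.46t).
e^((0.71 − 0.46)t) = 1481/365 → e^(0.25·t) = 4.0575.
0.25·t = ln(4.0575) = 1.4006, so t = 1.4006/0.25 = 5.6023.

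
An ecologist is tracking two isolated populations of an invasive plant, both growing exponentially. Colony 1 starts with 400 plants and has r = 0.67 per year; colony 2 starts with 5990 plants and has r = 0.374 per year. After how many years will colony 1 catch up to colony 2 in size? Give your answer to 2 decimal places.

9.14 years

Set 400·e^(0.67t) = 5990·e^(0.374t).
e^((0.67 − 0.374)t) = 5990/400 → e^(0.296·t) = 14.975.
0.296·t = ln(14.975) = 2.7064, so t = 2.7064/0.296 = 9.1432.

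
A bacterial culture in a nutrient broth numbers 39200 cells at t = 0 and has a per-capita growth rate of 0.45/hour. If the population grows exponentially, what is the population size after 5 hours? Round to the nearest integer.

N(t) = N₀·e^(rt) = 39200 × e^(0.45×5) = 39200 × e^2.25.
e^2.25 ≈ 9.4877, so N ≈ 39200 × 9.4877 = 371919.

371919 cells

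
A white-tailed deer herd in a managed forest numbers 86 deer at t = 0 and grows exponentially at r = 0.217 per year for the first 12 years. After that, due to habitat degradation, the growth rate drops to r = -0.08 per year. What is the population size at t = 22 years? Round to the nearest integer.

522 deer

Phase 1: N(12) = 86·e^(0.217×12) = 86·e^2.604 = 1162.52.
Phase 2 runs for 22 − 12 = 10 years at r = -0.08.
N(22) = 1162.52·e^(-0.08×10) = 1162.52·e^-0.8 = 522.355.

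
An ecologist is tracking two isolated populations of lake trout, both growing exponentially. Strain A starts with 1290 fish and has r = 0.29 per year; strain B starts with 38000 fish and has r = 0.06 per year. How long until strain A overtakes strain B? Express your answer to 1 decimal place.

Set 1290·e^(0.29t) = 38000·e^(0.06t).
e^((0.29 − 0.06)t) = 38000/1290 → e^(0.23·t) = 29.457.
0.23·t = ln(29.457) = 3.3829, so t = 3.3829/0.23 = 14.708.

14.7 years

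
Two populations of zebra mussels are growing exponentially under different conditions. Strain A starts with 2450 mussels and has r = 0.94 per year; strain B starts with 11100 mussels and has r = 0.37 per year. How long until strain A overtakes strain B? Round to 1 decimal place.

Set 2450·e^(0.94t) = 11100·e^(0.37t).
e^((0.94 − 0.37)t) = 11100/2450 → e^(0.57·t) = 4.5306.
0.57·t = ln(4.5306) = 1.5109, so t = 1.5109/0.57 = 2.6506.

2.7 years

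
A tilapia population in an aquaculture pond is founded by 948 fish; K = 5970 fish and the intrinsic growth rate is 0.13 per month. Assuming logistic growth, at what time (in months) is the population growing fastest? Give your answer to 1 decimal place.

Logistic growth is fastest at N = K/2 = 2985.
A = (K − N₀)/N₀ = 5.2975. Set K/(1 + A·e^(−rt)) = K/2 → A·e^(−rt) = 1.
e^(−0.13t) = 1/5.2975 = 0.188769, so t = ln(5.2975)/0.13 = 1.6672/0.13 = 12.825.

12.8 months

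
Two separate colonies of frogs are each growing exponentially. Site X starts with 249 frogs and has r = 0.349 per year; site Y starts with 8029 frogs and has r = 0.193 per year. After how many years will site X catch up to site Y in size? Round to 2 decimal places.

Set 249·e^(0.349t) = 8029·e^(0.193t).
e^((0.349 − 0.193)t) = 8029/249 → e^(0.156·t) = 32.245.
0.156·t = ln(32.245) = 3.4734, so t = 3.4734/0.156 = 22.265.

22.27 years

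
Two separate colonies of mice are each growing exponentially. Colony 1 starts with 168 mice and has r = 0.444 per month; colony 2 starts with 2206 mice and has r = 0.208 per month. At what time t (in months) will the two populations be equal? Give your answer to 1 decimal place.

10.9 months

Set 168·e^(0.444t) = 2206·e^(0.208t).
e^((0.444 − 0.208)t) = 2206/168 → e^(0.236·t) = 13.131.
0.236·t = ln(13.131) = 2.575, so t = 2.575/0.236 = 10.911.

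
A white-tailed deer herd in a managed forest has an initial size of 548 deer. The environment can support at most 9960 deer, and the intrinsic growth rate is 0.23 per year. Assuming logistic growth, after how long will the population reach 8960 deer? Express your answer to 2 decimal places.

A = (K − N₀)/N₀ = (9960 − 548)/548 = 17.175.
Solve 9960/(1 + 17.175·e^(−0.23t)) = 8960: 1 + 17.175·e^(−0.23t) = 1.1116, so e^(−0.23t) = 0.00649816.
−0.23·t = ln(0.00649816) = -5.0362, so t = 5.0362/0.23 = 21.897.

21.90 years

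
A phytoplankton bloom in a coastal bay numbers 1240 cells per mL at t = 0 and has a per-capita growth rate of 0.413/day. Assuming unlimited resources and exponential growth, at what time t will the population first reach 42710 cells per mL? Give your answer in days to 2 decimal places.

8.57 days

Set N₀·e^(rt) = 42710: e^(0.413·t) = 42710/1240 = 34.444.
0.413·t = ln(34.444) = 3.5393, so t = 3.5393/0.413 = 8.5698.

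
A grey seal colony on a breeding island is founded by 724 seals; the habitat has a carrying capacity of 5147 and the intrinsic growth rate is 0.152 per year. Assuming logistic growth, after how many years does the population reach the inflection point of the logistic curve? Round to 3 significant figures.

11.9 years

Logistic growth is fastest at N = K/2 = 2573.5.
A = (K − N₀)/N₀ = 6.1091. Set K/(1 + A·e^(−rt)) = K/2 → A·e^(−rt) = 1.
e^(−0.152t) = 1/6.1091 = 0.16369, so t = ln(6.1091)/0.152 = 1.8098/0.152 = 11.906.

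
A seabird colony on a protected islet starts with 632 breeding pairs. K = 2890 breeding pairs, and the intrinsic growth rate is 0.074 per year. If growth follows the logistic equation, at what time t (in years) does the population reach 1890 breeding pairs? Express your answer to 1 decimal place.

25.8 years

A = (K − N₀)/N₀ = (2890 − 632)/632 = 3.5728.
Solve 2890/(1 + 3.5728·e^(−0.074t)) = 1890: 1 + 3.5728·e^(−0.074t) = 1.5291, so e^(−0.074t) = 0.148092.
−0.074·t = ln(0.148092) = -1.9099, so t = 1.9099/0.074 = 25.81.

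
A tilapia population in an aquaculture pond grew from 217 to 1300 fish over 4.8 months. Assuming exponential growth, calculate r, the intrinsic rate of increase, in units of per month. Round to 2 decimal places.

From N(t) = N₀·e^(rt): e^(r·4.8) = 1300/217 = 5.9908.
r·4.8 = ln(5.9908) = 1.7902, so r = 1.7902/4.8 = 0.37296.

0.37 per month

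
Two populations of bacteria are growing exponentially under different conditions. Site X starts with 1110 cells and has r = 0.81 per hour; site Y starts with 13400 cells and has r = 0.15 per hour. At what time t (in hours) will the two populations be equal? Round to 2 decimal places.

Set 1110·e^(0.81t) = 13400·e^(0.15t).
e^((0.81 − 0.15)t) = 13400/1110 → e^(0.66·t) = 12.072.
0.66·t = ln(12.072) = 2.4909, so t = 2.4909/0.66 = 3.7741.

3.77 hours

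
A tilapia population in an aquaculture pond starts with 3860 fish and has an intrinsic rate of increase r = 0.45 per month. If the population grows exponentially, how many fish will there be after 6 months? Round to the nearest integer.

57436 fish

N(t) = N₀·e^(rt) = 3860 × e^(0.45×6) = 3860 × e^2.7.
e^2.7 ≈ 14.88, so N ≈ 3860 × 14.88 = 57435.8.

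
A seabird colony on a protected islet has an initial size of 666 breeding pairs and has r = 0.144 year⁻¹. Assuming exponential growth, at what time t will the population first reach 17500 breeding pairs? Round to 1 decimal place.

Set N₀·e^(rt) = 17500: e^(0.144·t) = 17500/666 = 26.276.
0.144·t = ln(26.276) = 3.2687, so t = 3.2687/0.144 = 22.699.

22.7 years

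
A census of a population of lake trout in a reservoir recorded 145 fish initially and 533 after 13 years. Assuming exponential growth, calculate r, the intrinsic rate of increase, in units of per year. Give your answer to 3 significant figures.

0.100 per year

From N(t) = N₀·e^(rt): e^(r·13) = 533/145 = 3.6759.
r·13 = ln(3.6759) = 1.3018, so r = 1.3018/13 = 0.10014.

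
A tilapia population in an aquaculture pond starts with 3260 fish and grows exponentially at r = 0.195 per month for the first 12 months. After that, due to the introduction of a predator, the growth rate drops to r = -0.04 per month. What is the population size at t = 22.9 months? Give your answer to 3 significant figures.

21900 fish

Phase 1: N(12) = 3260·e^(0.195×12) = 3260·e^2.34 = 33842.8.
Phase 2 runs for 22.9 − 12 = 10.9 months at r = -0.04.
N(22.9) = 33842.8·e^(-0.04×10.9) = 33842.8·e^-0.436 = 21883.4.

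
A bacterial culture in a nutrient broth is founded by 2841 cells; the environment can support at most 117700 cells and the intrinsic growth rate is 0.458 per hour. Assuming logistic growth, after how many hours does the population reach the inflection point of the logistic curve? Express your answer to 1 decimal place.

Logistic growth is fastest at N = K/2 = 58850.
A = (K − N₀)/N₀ = 40.429. Set K/(1 + A·e^(−rt)) = K/2 → A·e^(−rt) = 1.
e^(−0.458t) = 1/40.429 = 0.0247347, so t = ln(40.429)/0.458 = 3.6995/0.458 = 8.0776.

8.1 hours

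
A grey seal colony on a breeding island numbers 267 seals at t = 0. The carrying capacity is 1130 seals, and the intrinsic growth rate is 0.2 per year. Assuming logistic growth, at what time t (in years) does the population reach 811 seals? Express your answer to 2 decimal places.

A = (K − N₀)/N₀ = (1130 − 267)/267 = 3.2322.
Solve 1130/(1 + 3.2322·e^(−0.2t)) = 811: 1 + 3.2322·e^(−0.2t) = 1.3933, so e^(−0.2t) = 0.121694.
−0.2·t = ln(0.121694) = -2.1062, so t = 2.1062/0.2 = 10.531.

10.53 years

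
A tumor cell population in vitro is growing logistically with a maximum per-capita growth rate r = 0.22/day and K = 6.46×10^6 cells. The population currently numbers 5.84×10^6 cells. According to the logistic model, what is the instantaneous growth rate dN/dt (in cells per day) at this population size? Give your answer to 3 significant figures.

123000 cells per day

dN/dt = rN(1 − N/K) = 0.22 × 5.84×10^6 × (1 − 5.84×10^6/6.46×10^6).
1 − 5.84×10^6/6.46×10^6 = 0.095975; dN/dt = 0.22 × 5.84×10^6 × 0.095975 = 1.23309×10^5.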